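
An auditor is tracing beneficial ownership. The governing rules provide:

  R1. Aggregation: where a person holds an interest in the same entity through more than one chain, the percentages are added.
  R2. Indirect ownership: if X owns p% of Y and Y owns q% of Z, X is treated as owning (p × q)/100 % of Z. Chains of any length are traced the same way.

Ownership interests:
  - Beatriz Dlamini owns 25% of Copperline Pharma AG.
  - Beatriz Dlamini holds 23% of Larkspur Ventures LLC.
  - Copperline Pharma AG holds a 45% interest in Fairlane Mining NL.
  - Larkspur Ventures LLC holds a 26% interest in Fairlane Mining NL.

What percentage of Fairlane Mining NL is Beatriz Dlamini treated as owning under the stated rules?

Chain via Larkspur Ventures LLC (R2): 23% × 26% = 5.98% of Fairlane Mining NL.
Chain via Copperline Pharma AG (R2): 25% × 45% = 11.25% of Fairlane Mining NL.
Aggregating (R1): 5.98% + 11.25% = 17.23%.

17.23%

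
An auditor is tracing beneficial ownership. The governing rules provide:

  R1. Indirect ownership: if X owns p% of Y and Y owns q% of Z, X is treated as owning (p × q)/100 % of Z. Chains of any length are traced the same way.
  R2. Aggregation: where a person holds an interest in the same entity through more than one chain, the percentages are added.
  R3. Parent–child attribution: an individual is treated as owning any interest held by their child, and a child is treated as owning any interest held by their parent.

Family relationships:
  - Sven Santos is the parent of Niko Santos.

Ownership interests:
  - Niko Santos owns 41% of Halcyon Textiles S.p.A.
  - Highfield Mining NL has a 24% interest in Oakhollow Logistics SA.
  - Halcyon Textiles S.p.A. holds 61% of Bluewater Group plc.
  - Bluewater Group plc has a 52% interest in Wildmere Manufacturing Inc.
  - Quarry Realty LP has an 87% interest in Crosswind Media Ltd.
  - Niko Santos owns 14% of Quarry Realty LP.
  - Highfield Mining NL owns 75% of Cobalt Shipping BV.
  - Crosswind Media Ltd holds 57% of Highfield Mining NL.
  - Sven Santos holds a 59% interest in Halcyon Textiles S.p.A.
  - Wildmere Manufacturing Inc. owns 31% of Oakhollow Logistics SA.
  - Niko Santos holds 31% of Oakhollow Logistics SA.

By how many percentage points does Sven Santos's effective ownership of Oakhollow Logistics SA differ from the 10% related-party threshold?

32.499424

By parent–child attribution (R3), Sven Santos is treated as also owning Niko Santos's interest in Halcyon Textiles S.p.A, giving 59% + 41% = 100%.
By parent–child attribution (R3), Sven Santos is treated as owning Niko Santos's 14% interest in Quarry Realty LP.
By parent–child attribution (R3), Sven Santos is treated as owning Niko Santos's 31% interest in Oakhollow Logistics SA.
Chain via Halcyon Textiles S.p.A. → Bluewater Group plc → Wildmere Manufacturing Inc. (R1): 100% × 61% × 52% × 31% = 9.8332% of Oakhollow Logistics SA.
Chain via Quarry Realty LP → Crosswind Media Ltd → Highfield Mining NL (R1): 14% × 87% × 57% × 24% = 1.666224% of Oakhollow Logistics SA.
Direct interest in Oakhollow Logistics SA: 31%.
Aggregating (R2): 9.8332% + 1.666224% + 31% = 42.499424%.
42.499424% exceeds the 10% threshold by 32.499424 percentage points.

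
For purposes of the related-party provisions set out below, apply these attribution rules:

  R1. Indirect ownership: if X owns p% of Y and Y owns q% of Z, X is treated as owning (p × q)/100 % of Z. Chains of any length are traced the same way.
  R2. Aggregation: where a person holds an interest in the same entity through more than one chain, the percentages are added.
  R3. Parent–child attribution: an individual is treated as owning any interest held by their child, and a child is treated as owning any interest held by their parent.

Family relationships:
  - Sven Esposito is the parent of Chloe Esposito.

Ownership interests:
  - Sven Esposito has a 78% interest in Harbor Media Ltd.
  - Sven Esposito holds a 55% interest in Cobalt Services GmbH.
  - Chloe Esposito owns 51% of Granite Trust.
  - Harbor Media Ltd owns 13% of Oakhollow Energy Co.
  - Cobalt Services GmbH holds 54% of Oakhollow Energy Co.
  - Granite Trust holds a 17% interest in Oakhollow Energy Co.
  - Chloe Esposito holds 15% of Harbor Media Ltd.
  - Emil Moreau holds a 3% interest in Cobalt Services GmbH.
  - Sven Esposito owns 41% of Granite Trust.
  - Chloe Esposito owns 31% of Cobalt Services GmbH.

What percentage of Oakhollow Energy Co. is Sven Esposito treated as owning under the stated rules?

74.17%

By parent–child attribution (R3), Sven Esposito is treated as also owning Chloe Esposito's interest in Harbor Media Ltd, giving 78% + 15% = 93%.
By parent–child attribution (R3), Sven Esposito is treated as also owning Chloe Esposito's interest in Granite Trust, giving 41% + 51% = 92%.
By parent–child attribution (R3), Sven Esposito is treated as also owning Chloe Esposito's interest in Cobalt Services GmbH, giving 55% + 31% = 86%.
Chain via Harbor Media Ltd (R1): 93% × 13% = 12.09% of Oakhollow Energy Co.
Chain via Granite Trust (R1): 92% × 17% = 15.64% of Oakhollow Energy Co.
Chain via Cobalt Services GmbH (R1): 86% × 54% = 46.44% of Oakhollow Energy Co.
Aggregating (R2): 12.09% + 15.64% + 46.44% = 74.17%.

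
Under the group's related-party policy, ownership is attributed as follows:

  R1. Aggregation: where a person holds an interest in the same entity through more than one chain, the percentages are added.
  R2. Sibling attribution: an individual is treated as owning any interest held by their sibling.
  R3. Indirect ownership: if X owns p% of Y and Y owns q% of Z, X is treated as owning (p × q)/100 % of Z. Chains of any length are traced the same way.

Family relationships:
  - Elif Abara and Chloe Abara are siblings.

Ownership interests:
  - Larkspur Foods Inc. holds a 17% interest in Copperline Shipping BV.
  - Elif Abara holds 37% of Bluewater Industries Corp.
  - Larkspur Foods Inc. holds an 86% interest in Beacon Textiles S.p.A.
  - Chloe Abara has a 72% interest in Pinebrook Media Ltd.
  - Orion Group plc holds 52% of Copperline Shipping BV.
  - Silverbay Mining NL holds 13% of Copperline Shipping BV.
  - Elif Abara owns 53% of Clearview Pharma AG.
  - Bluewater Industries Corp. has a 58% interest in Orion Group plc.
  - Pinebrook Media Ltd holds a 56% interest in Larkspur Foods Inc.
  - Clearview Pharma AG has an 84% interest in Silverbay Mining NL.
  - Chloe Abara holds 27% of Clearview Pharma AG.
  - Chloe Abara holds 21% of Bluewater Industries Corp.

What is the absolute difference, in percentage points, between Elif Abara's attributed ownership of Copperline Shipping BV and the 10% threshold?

23.0832

By sibling attribution (R2), Elif Abara is treated as also owning Chloe Abara's interest in Bluewater Industries Corp, giving 37% + 21% = 58%.
By sibling attribution (R2), Elif Abara is treated as also owning Chloe Abara's interest in Clearview Pharma AG, giving 53% + 27% = 80%.
By sibling attribution (R2), Elif Abara is treated as owning Chloe Abara's 72% interest in Pinebrook Media Ltd.
Chain via Bluewater Industries Corp. → Orion Group plc (R3): 58% × 58% × 52% = 17.4928% of Copperline Shipping BV.
Chain via Clearview Pharma AG → Silverbay Mining NL (R3): 80% × 84% × 13% = 8.736% of Copperline Shipping BV.
Chain via Pinebrook Media Ltd → Larkspur Foods Inc. (R3): 72% × 56% × 17% = 6.8544% of Copperline Shipping BV.
Aggregating (R1): 17.4928% + 8.736% + 6.8544% = 33.0832%.
33.0832% exceeds the 10% threshold by 23.0832 percentage points.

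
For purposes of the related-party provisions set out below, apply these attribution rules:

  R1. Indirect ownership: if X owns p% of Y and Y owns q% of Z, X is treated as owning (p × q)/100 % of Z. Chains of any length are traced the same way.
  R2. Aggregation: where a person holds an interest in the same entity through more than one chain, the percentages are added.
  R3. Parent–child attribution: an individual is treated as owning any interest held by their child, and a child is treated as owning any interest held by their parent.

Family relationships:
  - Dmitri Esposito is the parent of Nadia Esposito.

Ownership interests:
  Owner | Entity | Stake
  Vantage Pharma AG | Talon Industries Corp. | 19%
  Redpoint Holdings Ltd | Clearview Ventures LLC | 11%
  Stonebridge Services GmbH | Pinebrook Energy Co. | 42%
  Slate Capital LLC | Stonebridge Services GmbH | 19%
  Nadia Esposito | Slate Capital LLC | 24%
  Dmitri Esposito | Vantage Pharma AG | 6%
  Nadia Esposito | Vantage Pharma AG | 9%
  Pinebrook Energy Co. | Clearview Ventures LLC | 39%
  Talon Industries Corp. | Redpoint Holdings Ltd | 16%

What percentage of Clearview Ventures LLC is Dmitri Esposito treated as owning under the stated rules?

By parent–child attribution (R3), Dmitri Esposito is treated as also owning Nadia Esposito's interest in Vantage Pharma AG, giving 6% + 9% = 15%.
By parent–child attribution (R3), Dmitri Esposito is treated as owning Nadia Esposito's 24% interest in Slate Capital LLC.
Chain via Vantage Pharma AG → Talon Industries Corp. → Redpoint Holdings Ltd (R1): 15% × 19% × 16% × 11% = 0.05016% of Clearview Ventures LLC.
Chain via Slate Capital LLC → Stonebridge Services GmbH → Pinebrook Energy Co. (R1): 24% × 19% × 42% × 39% = 0.746928% of Clearview Ventures LLC.
Aggregating (R2): 0.05016% + 0.746928% = 0.797088%.

0.797088%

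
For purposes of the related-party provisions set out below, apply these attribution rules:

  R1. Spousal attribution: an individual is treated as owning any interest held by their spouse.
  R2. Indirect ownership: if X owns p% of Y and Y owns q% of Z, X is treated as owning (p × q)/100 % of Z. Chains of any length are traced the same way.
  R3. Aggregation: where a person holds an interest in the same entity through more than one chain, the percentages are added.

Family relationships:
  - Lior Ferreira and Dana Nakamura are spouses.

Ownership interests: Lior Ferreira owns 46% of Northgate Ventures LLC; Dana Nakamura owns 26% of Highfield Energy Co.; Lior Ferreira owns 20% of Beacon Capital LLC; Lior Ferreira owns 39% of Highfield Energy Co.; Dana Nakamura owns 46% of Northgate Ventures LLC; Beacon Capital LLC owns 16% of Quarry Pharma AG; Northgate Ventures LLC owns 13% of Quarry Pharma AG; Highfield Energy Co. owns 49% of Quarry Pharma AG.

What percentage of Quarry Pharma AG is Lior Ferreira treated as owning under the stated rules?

47.01%

By spousal attribution (R1), Lior Ferreira is treated as also owning Dana Nakamura's interest in Northgate Ventures LLC, giving 46% + 46% = 92%.
By spousal attribution (R1), Lior Ferreira is treated as also owning Dana Nakamura's interest in Highfield Energy Co, giving 39% + 26% = 65%.
Chain via Northgate Ventures LLC (R2): 92% × 13% = 11.96% of Quarry Pharma AG.
Chain via Beacon Capital LLC (R2): 20% × 16% = 3.2% of Quarry Pharma AG.
Chain via Highfield Energy Co. (R2): 65% × 49% = 31.85% of Quarry Pharma AG.
Aggregating (R3): 11.96% + 3.2% + 31.85% = 47.01%.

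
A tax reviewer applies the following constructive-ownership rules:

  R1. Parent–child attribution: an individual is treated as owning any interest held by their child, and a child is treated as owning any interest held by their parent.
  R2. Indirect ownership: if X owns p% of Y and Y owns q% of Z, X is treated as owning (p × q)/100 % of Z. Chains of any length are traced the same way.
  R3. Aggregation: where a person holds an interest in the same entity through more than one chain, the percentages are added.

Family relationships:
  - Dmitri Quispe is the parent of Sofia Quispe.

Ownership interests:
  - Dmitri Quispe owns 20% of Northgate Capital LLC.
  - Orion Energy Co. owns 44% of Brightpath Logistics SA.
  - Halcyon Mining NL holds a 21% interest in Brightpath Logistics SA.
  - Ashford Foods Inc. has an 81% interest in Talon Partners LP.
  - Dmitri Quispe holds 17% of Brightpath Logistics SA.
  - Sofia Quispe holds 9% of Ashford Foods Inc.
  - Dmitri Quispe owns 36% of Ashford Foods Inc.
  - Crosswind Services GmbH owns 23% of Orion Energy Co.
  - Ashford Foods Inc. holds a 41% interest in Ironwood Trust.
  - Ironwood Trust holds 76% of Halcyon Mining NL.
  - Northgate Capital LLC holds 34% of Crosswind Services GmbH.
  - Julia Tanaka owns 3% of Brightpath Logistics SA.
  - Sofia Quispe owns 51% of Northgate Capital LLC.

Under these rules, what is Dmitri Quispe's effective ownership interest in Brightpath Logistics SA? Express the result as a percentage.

By parent–child attribution (R1), Dmitri Quispe is treated as also owning Sofia Quispe's interest in Ashford Foods Inc, giving 36% + 9% = 45%.
By parent–child attribution (R1), Dmitri Quispe is treated as also owning Sofia Quispe's interest in Northgate Capital LLC, giving 20% + 51% = 71%.
Chain via Ashford Foods Inc. → Ironwood Trust → Halcyon Mining NL (R2): 45% × 41% × 76% × 21% = 2.94462% of Brightpath Logistics SA.
Chain via Northgate Capital LLC → Crosswind Services GmbH → Orion Energy Co. (R2): 71% × 34% × 23% × 44% = 2.442968% of Brightpath Logistics SA.
Direct interest in Brightpath Logistics SA: 17%.
Aggregating (R3): 2.94462% + 2.442968% + 17% = 22.387588%.

22.387588%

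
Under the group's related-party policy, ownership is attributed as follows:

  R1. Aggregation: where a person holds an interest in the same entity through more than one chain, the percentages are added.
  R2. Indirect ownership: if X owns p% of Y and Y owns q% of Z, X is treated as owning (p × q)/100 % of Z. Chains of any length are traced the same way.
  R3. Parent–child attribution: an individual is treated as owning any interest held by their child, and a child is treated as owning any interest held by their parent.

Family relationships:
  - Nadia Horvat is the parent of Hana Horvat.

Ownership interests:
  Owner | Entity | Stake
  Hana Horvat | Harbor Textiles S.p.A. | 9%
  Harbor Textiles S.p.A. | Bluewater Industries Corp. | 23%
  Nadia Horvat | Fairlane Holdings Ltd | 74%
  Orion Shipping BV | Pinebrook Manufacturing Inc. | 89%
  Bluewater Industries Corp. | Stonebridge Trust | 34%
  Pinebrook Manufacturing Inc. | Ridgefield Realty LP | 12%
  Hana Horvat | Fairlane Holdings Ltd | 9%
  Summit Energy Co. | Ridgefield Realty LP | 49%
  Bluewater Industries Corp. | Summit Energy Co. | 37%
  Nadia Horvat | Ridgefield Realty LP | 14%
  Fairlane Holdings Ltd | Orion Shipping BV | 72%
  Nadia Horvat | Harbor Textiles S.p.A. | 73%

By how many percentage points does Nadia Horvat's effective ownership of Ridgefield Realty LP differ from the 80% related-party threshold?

By parent–child attribution (R3), Nadia Horvat is treated as also owning Hana Horvat's interest in Fairlane Holdings Ltd, giving 74% + 9% = 83%.
By parent–child attribution (R3), Nadia Horvat is treated as also owning Hana Horvat's interest in Harbor Textiles S.p.A, giving 73% + 9% = 82%.
Chain via Fairlane Holdings Ltd → Orion Shipping BV → Pinebrook Manufacturing Inc. (R2): 83% × 72% × 89% × 12% = 6.382368% of Ridgefield Realty LP.
Chain via Harbor Textiles S.p.A. → Bluewater Industries Corp. → Summit Energy Co. (R2): 82% × 23% × 37% × 49% = 3.419318% of Ridgefield Realty LP.
Direct interest in Ridgefield Realty LP: 14%.
Aggregating (R1): 6.382368% + 3.419318% + 14% = 23.801686%.
23.801686% falls short of the 80% threshold by 56.198314 percentage points.

56.198314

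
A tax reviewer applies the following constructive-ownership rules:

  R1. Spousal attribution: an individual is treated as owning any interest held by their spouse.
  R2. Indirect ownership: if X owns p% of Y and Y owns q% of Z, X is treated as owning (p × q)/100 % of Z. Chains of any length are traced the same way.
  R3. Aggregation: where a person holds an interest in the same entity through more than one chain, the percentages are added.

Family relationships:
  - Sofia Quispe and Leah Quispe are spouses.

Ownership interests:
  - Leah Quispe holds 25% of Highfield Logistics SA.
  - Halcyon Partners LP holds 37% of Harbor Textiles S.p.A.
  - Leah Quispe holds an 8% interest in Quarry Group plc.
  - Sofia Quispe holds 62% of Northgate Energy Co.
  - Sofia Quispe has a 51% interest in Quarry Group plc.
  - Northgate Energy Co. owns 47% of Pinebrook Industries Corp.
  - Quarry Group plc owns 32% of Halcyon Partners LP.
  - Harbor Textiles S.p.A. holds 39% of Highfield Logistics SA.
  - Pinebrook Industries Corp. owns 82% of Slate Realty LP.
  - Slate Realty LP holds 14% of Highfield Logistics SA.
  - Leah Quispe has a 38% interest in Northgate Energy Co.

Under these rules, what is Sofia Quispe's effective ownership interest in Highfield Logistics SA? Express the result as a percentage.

33.119984%

By spousal attribution (R1), Sofia Quispe is treated as also owning Leah Quispe's interest in Northgate Energy Co, giving 62% + 38% = 100%.
By spousal attribution (R1), Sofia Quispe is treated as also owning Leah Quispe's interest in Quarry Group plc, giving 51% + 8% = 59%.
By spousal attribution (R1), Sofia Quispe is treated as owning Leah Quispe's 25% interest in Highfield Logistics SA.
Chain via Northgate Energy Co. → Pinebrook Industries Corp. → Slate Realty LP (R2): 100% × 47% × 82% × 14% = 5.3956% of Highfield Logistics SA.
Chain via Quarry Group plc → Halcyon Partners LP → Harbor Textiles S.p.A. (R2): 59% × 32% × 37% × 39% = 2.724384% of Highfield Logistics SA.
Direct interest in Highfield Logistics SA: 25%.
Aggregating (R3): 5.3956% + 2.724384% + 25% = 33.119984%.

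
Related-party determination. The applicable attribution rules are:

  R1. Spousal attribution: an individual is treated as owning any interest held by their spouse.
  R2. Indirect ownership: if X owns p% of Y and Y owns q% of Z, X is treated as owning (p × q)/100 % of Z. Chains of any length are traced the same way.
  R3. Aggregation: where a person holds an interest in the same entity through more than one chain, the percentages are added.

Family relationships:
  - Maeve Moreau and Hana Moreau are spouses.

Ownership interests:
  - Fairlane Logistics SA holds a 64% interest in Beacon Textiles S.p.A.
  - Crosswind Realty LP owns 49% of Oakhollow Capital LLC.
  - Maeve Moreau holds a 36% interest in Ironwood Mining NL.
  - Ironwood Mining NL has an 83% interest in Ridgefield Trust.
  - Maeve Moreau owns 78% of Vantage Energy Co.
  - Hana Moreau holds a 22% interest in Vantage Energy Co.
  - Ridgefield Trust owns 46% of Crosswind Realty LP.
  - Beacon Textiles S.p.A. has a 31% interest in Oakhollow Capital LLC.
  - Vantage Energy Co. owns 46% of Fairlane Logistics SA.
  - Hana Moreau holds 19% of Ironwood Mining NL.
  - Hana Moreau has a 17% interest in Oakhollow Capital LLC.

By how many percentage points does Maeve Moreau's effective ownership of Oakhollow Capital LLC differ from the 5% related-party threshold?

31.41591

By spousal attribution (R1), Maeve Moreau is treated as also owning Hana Moreau's interest in Ironwood Mining NL, giving 36% + 19% = 55%.
By spousal attribution (R1), Maeve Moreau is treated as also owning Hana Moreau's interest in Vantage Energy Co, giving 78% + 22% = 100%.
By spousal attribution (R1), Maeve Moreau is treated as owning Hana Moreau's 17% interest in Oakhollow Capital LLC.
Chain via Ironwood Mining NL → Ridgefield Trust → Crosswind Realty LP (R2): 55% × 83% × 46% × 49% = 10.28951% of Oakhollow Capital LLC.
Chain via Vantage Energy Co. → Fairlane Logistics SA → Beacon Textiles S.p.A. (R2): 100% × 46% × 64% × 31% = 9.1264% of Oakhollow Capital LLC.
Direct interest in Oakhollow Capital LLC: 17%.
Aggregating (R3): 10.28951% + 9.1264% + 17% = 36.41591%.
36.41591% exceeds the 5% threshold by 31.41591 percentage points.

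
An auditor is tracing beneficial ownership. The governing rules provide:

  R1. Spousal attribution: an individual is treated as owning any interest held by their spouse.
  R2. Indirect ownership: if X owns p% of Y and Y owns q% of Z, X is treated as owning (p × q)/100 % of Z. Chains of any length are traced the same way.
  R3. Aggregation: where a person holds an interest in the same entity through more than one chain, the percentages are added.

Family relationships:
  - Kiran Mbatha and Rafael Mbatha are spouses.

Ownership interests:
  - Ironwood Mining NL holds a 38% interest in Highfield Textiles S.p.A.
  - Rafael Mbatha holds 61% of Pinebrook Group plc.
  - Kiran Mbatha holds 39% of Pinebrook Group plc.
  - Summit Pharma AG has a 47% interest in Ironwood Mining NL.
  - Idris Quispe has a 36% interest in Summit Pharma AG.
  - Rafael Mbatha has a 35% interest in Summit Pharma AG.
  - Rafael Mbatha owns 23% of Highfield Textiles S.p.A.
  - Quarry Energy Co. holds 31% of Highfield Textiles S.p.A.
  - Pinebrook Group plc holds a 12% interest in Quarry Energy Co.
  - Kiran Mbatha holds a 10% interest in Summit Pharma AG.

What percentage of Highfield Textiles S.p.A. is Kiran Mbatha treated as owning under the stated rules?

34.757%

By spousal attribution (R1), Kiran Mbatha is treated as also owning Rafael Mbatha's interest in Pinebrook Group plc, giving 39% + 61% = 100%.
By spousal attribution (R1), Kiran Mbatha is treated as also owning Rafael Mbatha's interest in Summit Pharma AG, giving 10% + 35% = 45%.
By spousal attribution (R1), Kiran Mbatha is treated as owning Rafael Mbatha's 23% interest in Highfield Textiles S.p.A.
Chain via Pinebrook Group plc → Quarry Energy Co. (R2): 100% × 12% × 31% = 3.72% of Highfield Textiles S.p.A.
Chain via Summit Pharma AG → Ironwood Mining NL (R2): 45% × 47% × 38% = 8.037% of Highfield Textiles S.p.A.
Direct interest in Highfield Textiles S.p.A: 23%.
Aggregating (R3): 3.72% + 8.037% + 23% = 34.757%.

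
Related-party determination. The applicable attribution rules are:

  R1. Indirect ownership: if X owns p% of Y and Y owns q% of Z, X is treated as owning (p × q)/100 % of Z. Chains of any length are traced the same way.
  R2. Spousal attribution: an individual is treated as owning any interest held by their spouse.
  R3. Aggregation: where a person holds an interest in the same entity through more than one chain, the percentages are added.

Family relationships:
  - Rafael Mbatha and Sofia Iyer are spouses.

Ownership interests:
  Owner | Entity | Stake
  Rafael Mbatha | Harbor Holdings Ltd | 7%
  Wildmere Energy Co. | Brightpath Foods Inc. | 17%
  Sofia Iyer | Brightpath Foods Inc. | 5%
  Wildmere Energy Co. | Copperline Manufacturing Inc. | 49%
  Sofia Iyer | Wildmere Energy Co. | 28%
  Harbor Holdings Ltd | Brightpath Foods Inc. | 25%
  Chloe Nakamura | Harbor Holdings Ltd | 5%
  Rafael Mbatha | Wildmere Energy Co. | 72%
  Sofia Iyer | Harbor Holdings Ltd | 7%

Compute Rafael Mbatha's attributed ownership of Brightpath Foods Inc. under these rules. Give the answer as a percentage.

25.5%

By spousal attribution (R2), Rafael Mbatha is treated as also owning Sofia Iyer's interest in Wildmere Energy Co, giving 72% + 28% = 100%.
By spousal attribution (R2), Rafael Mbatha is treated as also owning Sofia Iyer's interest in Harbor Holdings Ltd, giving 7% + 7% = 14%.
By spousal attribution (R2), Rafael Mbatha is treated as owning Sofia Iyer's 5% interest in Brightpath Foods Inc.
Chain via Wildmere Energy Co. (R1): 100% × 17% = 17% of Brightpath Foods Inc.
Chain via Harbor Holdings Ltd (R1): 14% × 25% = 3.5% of Brightpath Foods Inc.
Direct interest in Brightpath Foods Inc: 5%.
Aggregating (R3): 17% + 3.5% + 5% = 25.5%.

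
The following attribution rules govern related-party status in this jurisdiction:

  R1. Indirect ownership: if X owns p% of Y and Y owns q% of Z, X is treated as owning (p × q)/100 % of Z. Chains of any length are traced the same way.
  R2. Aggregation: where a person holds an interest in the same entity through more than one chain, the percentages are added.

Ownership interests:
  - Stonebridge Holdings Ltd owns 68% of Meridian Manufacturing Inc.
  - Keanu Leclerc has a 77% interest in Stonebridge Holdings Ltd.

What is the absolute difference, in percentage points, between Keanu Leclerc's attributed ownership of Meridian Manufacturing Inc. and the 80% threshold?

Chain via Stonebridge Holdings Ltd (R1): 77% × 68% = 52.36% of Meridian Manufacturing Inc.
52.36% falls short of the 80% threshold by 27.64 percentage points.

27.64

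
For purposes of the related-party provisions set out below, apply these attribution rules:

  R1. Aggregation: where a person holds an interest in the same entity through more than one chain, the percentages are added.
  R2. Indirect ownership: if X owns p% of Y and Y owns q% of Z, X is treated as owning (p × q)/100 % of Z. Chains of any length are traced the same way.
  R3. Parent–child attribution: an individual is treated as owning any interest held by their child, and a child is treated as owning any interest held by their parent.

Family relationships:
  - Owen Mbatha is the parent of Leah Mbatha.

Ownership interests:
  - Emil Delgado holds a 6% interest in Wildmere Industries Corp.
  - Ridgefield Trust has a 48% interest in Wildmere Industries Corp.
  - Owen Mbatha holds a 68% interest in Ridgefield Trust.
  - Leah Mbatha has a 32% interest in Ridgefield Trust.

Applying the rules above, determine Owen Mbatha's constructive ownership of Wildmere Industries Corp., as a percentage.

By parent–child attribution (R3), Owen Mbatha is treated as also owning Leah Mbatha's interest in Ridgefield Trust, giving 68% + 32% = 100%.
Chain via Ridgefield Trust (R2): 100% × 48% = 48% of Wildmere Industries Corp.

48%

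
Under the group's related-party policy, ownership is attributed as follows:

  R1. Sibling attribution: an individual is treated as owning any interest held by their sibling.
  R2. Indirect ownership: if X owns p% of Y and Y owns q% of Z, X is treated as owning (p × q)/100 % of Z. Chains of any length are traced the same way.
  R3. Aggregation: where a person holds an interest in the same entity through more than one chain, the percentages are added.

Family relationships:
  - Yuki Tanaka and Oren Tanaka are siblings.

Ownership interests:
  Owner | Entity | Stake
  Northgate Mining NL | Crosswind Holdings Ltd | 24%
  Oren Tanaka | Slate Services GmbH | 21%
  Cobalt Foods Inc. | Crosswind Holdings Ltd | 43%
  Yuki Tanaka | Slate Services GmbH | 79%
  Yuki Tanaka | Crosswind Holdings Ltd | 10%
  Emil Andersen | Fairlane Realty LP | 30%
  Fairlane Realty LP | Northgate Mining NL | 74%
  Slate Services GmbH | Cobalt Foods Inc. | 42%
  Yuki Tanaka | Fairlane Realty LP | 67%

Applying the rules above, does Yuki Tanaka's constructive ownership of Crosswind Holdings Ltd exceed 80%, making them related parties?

By sibling attribution (R1), Yuki Tanaka is treated as also owning Oren Tanaka's interest in Slate Services GmbH, giving 79% + 21% = 100%.
Chain via Slate Services GmbH → Cobalt Foods Inc. (R2): 100% × 42% × 43% = 18.06% of Crosswind Holdings Ltd.
Chain via Fairlane Realty LP → Northgate Mining NL (R2): 67% × 74% × 24% = 11.8992% of Crosswind Holdings Ltd.
Direct interest in Crosswind Holdings Ltd: 10%.
Aggregating (R3): 18.06% + 11.8992% + 10% = 39.9592%.
39.9592% does not exceed the 80% threshold, so Yuki is not a related party to Crosswind Holdings Ltd.

No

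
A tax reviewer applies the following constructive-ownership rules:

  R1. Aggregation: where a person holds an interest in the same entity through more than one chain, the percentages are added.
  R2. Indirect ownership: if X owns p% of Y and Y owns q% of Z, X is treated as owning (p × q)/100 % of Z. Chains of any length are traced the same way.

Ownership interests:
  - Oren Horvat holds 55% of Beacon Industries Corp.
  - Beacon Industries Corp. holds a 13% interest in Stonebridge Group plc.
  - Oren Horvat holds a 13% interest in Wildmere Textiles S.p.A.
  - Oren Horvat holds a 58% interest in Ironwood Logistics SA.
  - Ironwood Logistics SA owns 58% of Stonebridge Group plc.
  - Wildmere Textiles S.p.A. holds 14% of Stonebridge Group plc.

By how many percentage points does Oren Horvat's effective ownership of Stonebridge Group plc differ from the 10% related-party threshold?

Chain via Wildmere Textiles S.p.A. (R2): 13% × 14% = 1.82% of Stonebridge Group plc.
Chain via Ironwood Logistics SA (R2): 58% × 58% = 33.64% of Stonebridge Group plc.
Chain via Beacon Industries Corp. (R2): 55% × 13% = 7.15% of Stonebridge Group plc.
Aggregating (R1): 1.82% + 33.64% + 7.15% = 42.61%.
42.61% exceeds the 10% threshold by 32.61 percentage points.

32.61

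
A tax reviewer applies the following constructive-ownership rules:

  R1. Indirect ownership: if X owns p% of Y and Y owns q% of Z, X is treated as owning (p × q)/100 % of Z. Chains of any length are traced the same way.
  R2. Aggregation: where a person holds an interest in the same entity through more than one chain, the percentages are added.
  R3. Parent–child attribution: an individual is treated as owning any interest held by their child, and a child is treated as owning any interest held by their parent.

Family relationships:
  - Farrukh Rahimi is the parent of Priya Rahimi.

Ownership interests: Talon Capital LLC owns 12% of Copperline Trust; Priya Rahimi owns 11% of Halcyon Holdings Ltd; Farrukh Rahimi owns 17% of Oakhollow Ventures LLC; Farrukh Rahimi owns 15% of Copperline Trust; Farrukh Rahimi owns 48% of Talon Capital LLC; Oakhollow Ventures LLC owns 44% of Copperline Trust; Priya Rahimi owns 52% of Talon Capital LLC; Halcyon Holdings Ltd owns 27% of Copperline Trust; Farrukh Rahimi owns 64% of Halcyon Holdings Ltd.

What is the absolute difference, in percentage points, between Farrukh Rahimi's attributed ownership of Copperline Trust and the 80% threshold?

By parent–child attribution (R3), Farrukh Rahimi is treated as also owning Priya Rahimi's interest in Halcyon Holdings Ltd, giving 64% + 11% = 75%.
By parent–child attribution (R3), Farrukh Rahimi is treated as also owning Priya Rahimi's interest in Talon Capital LLC, giving 48% + 52% = 100%.
Chain via Halcyon Holdings Ltd (R1): 75% × 27% = 20.25% of Copperline Trust.
Chain via Oakhollow Ventures LLC (R1): 17% × 44% = 7.48% of Copperline Trust.
Chain via Talon Capital LLC (R1): 100% × 12% = 12% of Copperline Trust.
Direct interest in Copperline Trust: 15%.
Aggregating (R2): 20.25% + 7.48% + 12% + 15% = 54.73%.
54.73% falls short of the 80% threshold by 25.27 percentage points.

25.27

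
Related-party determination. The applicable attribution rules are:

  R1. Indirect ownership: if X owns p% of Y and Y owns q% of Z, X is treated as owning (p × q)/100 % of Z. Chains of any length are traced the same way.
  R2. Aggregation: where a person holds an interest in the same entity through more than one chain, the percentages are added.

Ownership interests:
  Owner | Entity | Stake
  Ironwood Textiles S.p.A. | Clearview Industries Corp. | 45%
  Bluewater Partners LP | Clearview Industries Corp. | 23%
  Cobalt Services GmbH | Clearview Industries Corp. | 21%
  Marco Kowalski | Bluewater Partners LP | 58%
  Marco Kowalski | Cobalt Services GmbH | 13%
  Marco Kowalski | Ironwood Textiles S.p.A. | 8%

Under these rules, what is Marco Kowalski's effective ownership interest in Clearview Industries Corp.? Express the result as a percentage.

19.67%

Chain via Cobalt Services GmbH (R1): 13% × 21% = 2.73% of Clearview Industries Corp.
Chain via Ironwood Textiles S.p.A. (R1): 8% × 45% = 3.6% of Clearview Industries Corp.
Chain via Bluewater Partners LP (R1): 58% × 23% = 13.34% of Clearview Industries Corp.
Aggregating (R2): 2.73% + 3.6% + 13.34% = 19.67%.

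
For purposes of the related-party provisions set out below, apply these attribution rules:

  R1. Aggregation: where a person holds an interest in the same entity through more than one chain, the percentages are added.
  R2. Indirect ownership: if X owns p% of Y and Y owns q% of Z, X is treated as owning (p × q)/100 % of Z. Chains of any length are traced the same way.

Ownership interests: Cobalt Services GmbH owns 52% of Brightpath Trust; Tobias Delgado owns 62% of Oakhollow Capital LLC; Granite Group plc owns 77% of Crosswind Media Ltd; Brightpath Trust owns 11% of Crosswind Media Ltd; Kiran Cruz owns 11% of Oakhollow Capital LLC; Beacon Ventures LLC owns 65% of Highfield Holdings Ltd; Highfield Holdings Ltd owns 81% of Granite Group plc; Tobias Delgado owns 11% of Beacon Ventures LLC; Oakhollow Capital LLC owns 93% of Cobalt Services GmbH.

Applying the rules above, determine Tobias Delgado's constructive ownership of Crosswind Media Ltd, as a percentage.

7.757607%

Chain via Beacon Ventures LLC → Highfield Holdings Ltd → Granite Group plc (R2): 11% × 65% × 81% × 77% = 4.459455% of Crosswind Media Ltd.
Chain via Oakhollow Capital LLC → Cobalt Services GmbH → Brightpath Trust (R2): 62% × 93% × 52% × 11% = 3.298152% of Crosswind Media Ltd.
Aggregating (R1): 4.459455% + 3.298152% = 7.757607%.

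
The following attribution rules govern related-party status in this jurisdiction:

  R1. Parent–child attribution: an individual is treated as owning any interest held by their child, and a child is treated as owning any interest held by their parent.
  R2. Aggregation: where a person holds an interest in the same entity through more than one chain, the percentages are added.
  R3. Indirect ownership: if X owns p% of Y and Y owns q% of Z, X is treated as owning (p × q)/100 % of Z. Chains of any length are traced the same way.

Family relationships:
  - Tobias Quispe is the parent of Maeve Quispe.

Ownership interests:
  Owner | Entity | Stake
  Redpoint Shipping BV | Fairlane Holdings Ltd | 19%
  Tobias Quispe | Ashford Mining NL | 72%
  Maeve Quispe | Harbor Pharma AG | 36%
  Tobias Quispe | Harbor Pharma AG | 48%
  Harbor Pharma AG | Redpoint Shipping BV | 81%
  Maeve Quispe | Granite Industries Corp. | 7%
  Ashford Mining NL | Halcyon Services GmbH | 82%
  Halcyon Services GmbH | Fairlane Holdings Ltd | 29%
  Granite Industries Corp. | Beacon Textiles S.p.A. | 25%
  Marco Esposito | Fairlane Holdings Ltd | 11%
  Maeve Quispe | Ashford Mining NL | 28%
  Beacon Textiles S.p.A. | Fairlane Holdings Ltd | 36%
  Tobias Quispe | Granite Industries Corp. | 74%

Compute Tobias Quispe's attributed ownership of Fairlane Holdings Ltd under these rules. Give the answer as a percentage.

By parent–child attribution (R1), Tobias Quispe is treated as also owning Maeve Quispe's interest in Granite Industries Corp, giving 74% + 7% = 81%.
By parent–child attribution (R1), Tobias Quispe is treated as also owning Maeve Quispe's interest in Ashford Mining NL, giving 72% + 28% = 100%.
By parent–child attribution (R1), Tobias Quispe is treated as also owning Maeve Quispe's interest in Harbor Pharma AG, giving 48% + 36% = 84%.
Chain via Granite Industries Corp. → Beacon Textiles S.p.A. (R3): 81% × 25% × 36% = 7.29% of Fairlane Holdings Ltd.
Chain via Ashford Mining NL → Halcyon Services GmbH (R3): 100% × 82% × 29% = 23.78% of Fairlane Holdings Ltd.
Chain via Harbor Pharma AG → Redpoint Shipping BV (R3): 84% × 81% × 19% = 12.9276% of Fairlane Holdings Ltd.
Aggregating (R2): 7.29% + 23.78% + 12.9276% = 43.9976%.

43.9976%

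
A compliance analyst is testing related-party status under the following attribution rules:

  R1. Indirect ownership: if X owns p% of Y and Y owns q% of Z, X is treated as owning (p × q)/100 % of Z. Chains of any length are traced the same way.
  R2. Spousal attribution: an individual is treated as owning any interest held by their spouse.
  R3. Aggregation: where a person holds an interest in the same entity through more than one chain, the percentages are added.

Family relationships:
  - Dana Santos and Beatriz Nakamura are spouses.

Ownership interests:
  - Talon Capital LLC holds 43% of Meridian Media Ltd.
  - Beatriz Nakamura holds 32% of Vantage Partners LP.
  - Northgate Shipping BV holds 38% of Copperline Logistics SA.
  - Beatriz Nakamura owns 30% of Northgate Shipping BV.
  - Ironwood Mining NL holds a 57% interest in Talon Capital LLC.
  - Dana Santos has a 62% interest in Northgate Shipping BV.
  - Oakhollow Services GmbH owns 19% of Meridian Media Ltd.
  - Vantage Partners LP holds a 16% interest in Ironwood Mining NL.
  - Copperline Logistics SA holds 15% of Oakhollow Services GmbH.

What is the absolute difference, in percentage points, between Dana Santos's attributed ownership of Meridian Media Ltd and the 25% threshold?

By spousal attribution (R2), Dana Santos is treated as also owning Beatriz Nakamura's interest in Northgate Shipping BV, giving 62% + 30% = 92%.
By spousal attribution (R2), Dana Santos is treated as owning Beatriz Nakamura's 32% interest in Vantage Partners LP.
Chain via Northgate Shipping BV → Copperline Logistics SA → Oakhollow Services GmbH (R1): 92% × 38% × 15% × 19% = 0.99636% of Meridian Media Ltd.
Chain via Vantage Partners LP → Ironwood Mining NL → Talon Capital LLC (R1): 32% × 16% × 57% × 43% = 1.254912% of Meridian Media Ltd.
Aggregating (R3): 0.99636% + 1.254912% = 2.251272%.
2.251272% falls short of the 25% threshold by 22.748728 percentage points.

22.748728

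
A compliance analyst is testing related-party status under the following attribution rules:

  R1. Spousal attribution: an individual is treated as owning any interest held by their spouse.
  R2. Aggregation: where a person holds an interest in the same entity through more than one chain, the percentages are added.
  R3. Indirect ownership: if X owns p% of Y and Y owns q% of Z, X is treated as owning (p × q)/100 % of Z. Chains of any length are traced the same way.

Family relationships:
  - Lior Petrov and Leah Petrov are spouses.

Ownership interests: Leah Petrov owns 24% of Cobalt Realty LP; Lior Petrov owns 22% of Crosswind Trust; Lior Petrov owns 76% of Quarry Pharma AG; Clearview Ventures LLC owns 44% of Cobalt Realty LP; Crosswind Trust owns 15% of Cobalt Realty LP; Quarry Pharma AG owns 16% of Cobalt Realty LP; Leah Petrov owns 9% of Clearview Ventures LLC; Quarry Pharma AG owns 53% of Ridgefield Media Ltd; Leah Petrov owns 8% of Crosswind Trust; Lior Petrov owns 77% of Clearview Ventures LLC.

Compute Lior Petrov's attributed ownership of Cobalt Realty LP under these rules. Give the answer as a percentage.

By spousal attribution (R1), Lior Petrov is treated as also owning Leah Petrov's interest in Clearview Ventures LLC, giving 77% + 9% = 86%.
By spousal attribution (R1), Lior Petrov is treated as also owning Leah Petrov's interest in Crosswind Trust, giving 22% + 8% = 30%.
By spousal attribution (R1), Lior Petrov is treated as owning Leah Petrov's 24% interest in Cobalt Realty LP.
Chain via Clearview Ventures LLC (R3): 86% × 44% = 37.84% of Cobalt Realty LP.
Chain via Crosswind Trust (R3): 30% × 15% = 4.5% of Cobalt Realty LP.
Chain via Quarry Pharma AG (R3): 76% × 16% = 12.16% of Cobalt Realty LP.
Direct interest in Cobalt Realty LP: 24%.
Aggregating (R2): 37.84% + 4.5% + 12.16% + 24% = 78.5%.

78.5%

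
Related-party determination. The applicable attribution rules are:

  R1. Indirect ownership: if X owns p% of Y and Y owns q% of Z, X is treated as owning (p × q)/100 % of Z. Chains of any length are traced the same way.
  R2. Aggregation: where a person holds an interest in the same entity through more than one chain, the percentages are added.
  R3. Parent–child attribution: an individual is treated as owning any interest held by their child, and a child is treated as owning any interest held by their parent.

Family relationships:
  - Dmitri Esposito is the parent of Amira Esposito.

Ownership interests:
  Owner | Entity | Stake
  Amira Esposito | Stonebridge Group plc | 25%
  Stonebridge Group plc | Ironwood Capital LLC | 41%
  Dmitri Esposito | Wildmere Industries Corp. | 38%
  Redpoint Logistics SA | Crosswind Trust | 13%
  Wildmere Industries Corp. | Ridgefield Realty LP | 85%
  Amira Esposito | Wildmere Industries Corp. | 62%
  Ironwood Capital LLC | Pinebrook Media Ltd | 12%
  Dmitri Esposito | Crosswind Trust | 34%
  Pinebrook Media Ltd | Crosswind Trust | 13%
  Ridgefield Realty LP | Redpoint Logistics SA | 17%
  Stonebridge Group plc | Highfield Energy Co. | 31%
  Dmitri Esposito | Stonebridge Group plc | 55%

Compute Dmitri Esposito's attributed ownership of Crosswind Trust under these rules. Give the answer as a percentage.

By parent–child attribution (R3), Dmitri Esposito is treated as also owning Amira Esposito's interest in Wildmere Industries Corp, giving 38% + 62% = 100%.
By parent–child attribution (R3), Dmitri Esposito is treated as also owning Amira Esposito's interest in Stonebridge Group plc, giving 55% + 25% = 80%.
Chain via Wildmere Industries Corp. → Ridgefield Realty LP → Redpoint Logistics SA (R1): 100% × 85% × 17% × 13% = 1.8785% of Crosswind Trust.
Chain via Stonebridge Group plc → Ironwood Capital LLC → Pinebrook Media Ltd (R1): 80% × 41% × 12% × 13% = 0.51168% of Crosswind Trust.
Direct interest in Crosswind Trust: 34%.
Aggregating (R2): 1.8785% + 0.51168% + 34% = 36.39018%.

36.39018%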